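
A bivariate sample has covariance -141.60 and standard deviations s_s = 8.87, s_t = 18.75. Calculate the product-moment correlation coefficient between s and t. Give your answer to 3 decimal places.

-0.851

r = Cov(s,t) / (s_s · s_t) = -141.60 / (8.87 × 18.75)
  = -141.60 / 166.3125 ≈ -0.851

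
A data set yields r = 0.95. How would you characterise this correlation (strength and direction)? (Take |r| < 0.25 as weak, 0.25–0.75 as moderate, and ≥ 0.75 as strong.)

r = 0.95 > 0 so the relationship is positive.
|r| = 0.95, which falls in the strong range.

strong positive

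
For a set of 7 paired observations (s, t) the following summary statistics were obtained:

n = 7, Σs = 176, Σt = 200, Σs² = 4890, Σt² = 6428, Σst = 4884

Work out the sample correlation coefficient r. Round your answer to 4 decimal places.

-0.2510

r = (nΣst − ΣsΣt) / √[(nΣs² − (Σs)²)(nΣt² − (Σt)²)]
Numerator: 7×4884 − 176×200 = -1012
Denominator: √[(34230 − 30976)(44996 − 40000)] = √[3254 × 4996] = 4031.9950
r = -1012 / 4031.9950 ≈ -0.2510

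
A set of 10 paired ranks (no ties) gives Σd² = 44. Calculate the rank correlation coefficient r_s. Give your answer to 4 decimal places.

ρ = 1 − 6Σd² / [n(n²−1)] = 1 − 6×44 / (10×99)
  = 1 − 264/990 = 1 − 0.26667 ≈ 0.7333

0.7333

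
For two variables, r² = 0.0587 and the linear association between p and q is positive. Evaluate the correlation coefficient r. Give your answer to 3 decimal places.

|r| = √0.0587 = 0.242
The association is positive, so r = 0.242.

0.242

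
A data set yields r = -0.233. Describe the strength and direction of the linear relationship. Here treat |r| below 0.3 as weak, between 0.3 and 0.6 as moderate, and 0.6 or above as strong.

weak negative

r = -0.233 < 0 so the relationship is negative.
|r| = 0.233, which falls in the weak range.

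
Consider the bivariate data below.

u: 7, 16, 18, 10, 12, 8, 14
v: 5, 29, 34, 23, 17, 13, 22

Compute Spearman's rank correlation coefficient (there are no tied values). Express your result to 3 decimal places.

Rank u: 1, 6, 7, 3, 4, 2, 5
Rank v: 1, 6, 7, 5, 3, 2, 4
d = rank(u) − rank(v): 0, 0, 0, -2, 1, 0, 1; Σd² = 6
ρ = 1 − 6Σd² / [n(n²−1)] = 1 − 6×6 / (7×48) = 1 − 36/336 ≈ 0.893

0.893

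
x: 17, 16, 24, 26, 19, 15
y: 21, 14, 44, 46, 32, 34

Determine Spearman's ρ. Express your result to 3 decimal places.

Rank x: 3, 2, 5, 6, 4, 1
Rank y: 2, 1, 5, 6, 3, 4
d = rank(x) − rank(y): 1, 1, 0, 0, 1, -3; Σd² = 12
ρ = 1 − 6Σd² / [n(n²−1)] = 1 − 6×12 / (6×35) = 1 − 72/210 ≈ 0.657

0.657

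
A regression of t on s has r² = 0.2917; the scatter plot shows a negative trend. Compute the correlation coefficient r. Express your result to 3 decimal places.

|r| = √0.2917 = 0.540
The association is negative, so r = −0.540.

-0.540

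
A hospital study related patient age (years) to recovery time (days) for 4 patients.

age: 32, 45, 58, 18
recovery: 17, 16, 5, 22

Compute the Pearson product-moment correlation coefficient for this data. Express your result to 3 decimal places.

n = 4, Σx = 153, Σy = 60, Σx² = 6737, Σy² = 1054, Σxy = 1950
nΣxy − ΣxΣy = 7800 − 9180 = -1380
nΣx² − (Σx)² = 26948 − 23409 = 3539; nΣy² − (Σy)² = 4216 − 3600 = 616
r = -1380 / √(3539 × 616) = -1380 / 1476.4904 ≈ -0.935

-0.935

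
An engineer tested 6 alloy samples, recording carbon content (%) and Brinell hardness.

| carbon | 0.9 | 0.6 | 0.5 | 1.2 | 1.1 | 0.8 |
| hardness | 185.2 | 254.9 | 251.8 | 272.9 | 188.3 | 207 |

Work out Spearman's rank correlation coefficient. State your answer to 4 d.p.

Rank carbon: 4, 2, 1, 6, 5, 3
Rank hardness: 1, 5, 4, 6, 2, 3
d = rank(carbon) − rank(hardness): 3, -3, -3, 0, 3, 0; Σd² = 36
ρ = 1 − 6Σd² / [n(n²−1)] = 1 − 6×36 / (6×35) = 1 − 216/210 ≈ -0.0286

-0.0286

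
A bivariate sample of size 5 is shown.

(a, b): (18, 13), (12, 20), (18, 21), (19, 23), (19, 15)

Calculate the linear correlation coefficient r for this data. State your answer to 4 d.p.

-0.1688

n = 5, Σa = 86, Σb = 92, Σa² = 1514, Σb² = 1764, Σab = 1574
nΣab − ΣaΣb = 7870 − 7912 = -42
nΣa² − (Σa)² = 7570 − 7396 = 174; nΣb² − (Σb)² = 8820 − 8464 = 356
r = -42 / √(174 × 356) = -42 / 248.8855 ≈ -0.1688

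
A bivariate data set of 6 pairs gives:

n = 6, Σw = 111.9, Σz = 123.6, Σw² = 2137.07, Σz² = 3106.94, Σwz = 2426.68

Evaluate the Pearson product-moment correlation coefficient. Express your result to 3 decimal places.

0.725

r = (nΣwz − ΣwΣz) / √[(nΣw² − (Σw)²)(nΣz² − (Σz)²)]
Numerator: 6×2426.68 − 111.9×123.6 = 729.24
Denominator: √[(12822.42 − 12521.61)(18641.64 − 15276.96)] = √[300.81 × 3364.68] = 1006.0464
r = 729.24 / 1006.0464 ≈ 0.725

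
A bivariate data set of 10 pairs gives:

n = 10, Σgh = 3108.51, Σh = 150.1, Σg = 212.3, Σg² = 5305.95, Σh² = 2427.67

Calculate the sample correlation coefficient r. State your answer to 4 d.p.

-0.2091

r = (nΣgh − ΣgΣh) / √[(nΣg² − (Σg)²)(nΣh² − (Σh)²)]
Numerator: 10×3108.51 − 212.3×150.1 = -781.13
Denominator: √[(53059.5 − 45071.29)(24276.7 − 22530.01)] = √[7988.21 × 1746.69] = 3735.3616
r = -781.13 / 3735.3616 ≈ -0.2091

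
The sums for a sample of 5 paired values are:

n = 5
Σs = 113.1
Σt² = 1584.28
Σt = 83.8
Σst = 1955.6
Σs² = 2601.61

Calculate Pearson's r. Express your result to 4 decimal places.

r = (nΣst − ΣsΣt) / √[(nΣs² − (Σs)²)(nΣt² − (Σt)²)]
Numerator: 5×1955.6 − 113.1×83.8 = 300.22
Denominator: √[(13008.05 − 12791.61)(7921.4 − 7022.44)] = √[216.44 × 898.96] = 441.1019
r = 300.22 / 441.1019 ≈ 0.6806

0.6806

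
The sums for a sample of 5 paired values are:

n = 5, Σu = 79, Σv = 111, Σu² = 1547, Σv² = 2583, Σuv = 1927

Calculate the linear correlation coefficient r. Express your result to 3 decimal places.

r = (nΣuv − ΣuΣv) / √[(nΣu² − (Σu)²)(nΣv² − (Σv)²)]
Numerator: 5×1927 − 79×111 = 866
Denominator: √[(7735 − 6241)(12915 − 12321)] = √[1494 × 594] = 942.0382
r = 866 / 942.0382 ≈ 0.919

0.919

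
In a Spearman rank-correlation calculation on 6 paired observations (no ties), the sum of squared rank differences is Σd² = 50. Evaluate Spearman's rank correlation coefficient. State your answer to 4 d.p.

-0.4286

ρ = 1 − 6Σd² / [n(n²−1)] = 1 − 6×50 / (6×35)
  = 1 − 300/210 = 1 − 1.42857 ≈ -0.4286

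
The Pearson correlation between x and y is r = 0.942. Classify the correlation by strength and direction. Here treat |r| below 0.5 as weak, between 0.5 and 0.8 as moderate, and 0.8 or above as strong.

r = 0.942 > 0 so the relationship is positive.
|r| = 0.942, which falls in the strong range.

strong positive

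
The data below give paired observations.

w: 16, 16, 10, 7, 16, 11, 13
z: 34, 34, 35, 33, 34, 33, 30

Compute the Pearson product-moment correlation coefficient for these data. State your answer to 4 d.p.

n = 7, Σw = 89, Σz = 233, Σw² = 1207, Σz² = 7771, Σwz = 2966
nΣwz − ΣwΣz = 20762 − 20737 = 25
nΣw² − (Σw)² = 8449 − 7921 = 528; nΣz² − (Σz)² = 54397 − 54289 = 108
r = 25 / √(528 × 108) = 25 / 238.7970 ≈ 0.1047

0.1047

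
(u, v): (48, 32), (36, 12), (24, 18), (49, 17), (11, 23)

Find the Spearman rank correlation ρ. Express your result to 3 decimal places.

-0.200

Rank u: 4, 3, 2, 5, 1
Rank v: 5, 1, 3, 2, 4
d = rank(u) − rank(v): -1, 2, -1, 3, -3; Σd² = 24
ρ = 1 − 6Σd² / [n(n²−1)] = 1 − 6×24 / (5×24) = 1 − 144/120 ≈ -0.200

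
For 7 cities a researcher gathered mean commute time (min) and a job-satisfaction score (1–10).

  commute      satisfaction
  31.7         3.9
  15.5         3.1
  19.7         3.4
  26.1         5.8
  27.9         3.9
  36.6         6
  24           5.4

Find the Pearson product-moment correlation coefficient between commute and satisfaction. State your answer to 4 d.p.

0.6124

n = 7, Σx = 181.5, Σy = 31.5, Σx² = 5008.41, Σy² = 150.39, Σxy = 848.05
nΣxy − ΣxΣy = 5936.35 − 5717.25 = 219.1
nΣx² − (Σx)² = 35058.87 − 32942.25 = 2116.62; nΣy² − (Σy)² = 1052.73 − 992.25 = 60.48
r = 219.1 / √(2116.62 × 60.48) = 219.1 / 357.7893 ≈ 0.6124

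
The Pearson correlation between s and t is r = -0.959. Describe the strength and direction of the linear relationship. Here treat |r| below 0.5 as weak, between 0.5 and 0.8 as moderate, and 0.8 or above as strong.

strong negative

r = -0.959 < 0 so the relationship is negative.
|r| = 0.959, which falls in the strong range.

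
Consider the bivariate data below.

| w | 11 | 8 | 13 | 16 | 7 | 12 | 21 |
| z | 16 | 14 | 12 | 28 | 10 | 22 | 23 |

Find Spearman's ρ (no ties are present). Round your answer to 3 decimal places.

Rank w: 3, 2, 5, 6, 1, 4, 7
Rank z: 4, 3, 2, 7, 1, 5, 6
d = rank(w) − rank(z): -1, -1, 3, -1, 0, -1, 1; Σd² = 14
ρ = 1 − 6Σd² / [n(n²−1)] = 1 − 6×14 / (7×48) = 1 − 84/336 ≈ 0.750

0.750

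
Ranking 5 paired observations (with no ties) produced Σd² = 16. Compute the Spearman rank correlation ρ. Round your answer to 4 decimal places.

ρ = 1 − 6Σd² / [n(n²−1)] = 1 − 6×16 / (5×24)
  = 1 − 96/120 = 1 − 0.80000 ≈ 0.2000

0.2000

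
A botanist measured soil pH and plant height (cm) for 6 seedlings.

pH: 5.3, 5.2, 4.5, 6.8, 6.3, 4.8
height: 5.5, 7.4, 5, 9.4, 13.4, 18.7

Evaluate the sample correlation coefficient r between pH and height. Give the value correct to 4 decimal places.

n = 6, Σx = 32.9, Σy = 59.4, Σx² = 184.35, Σy² = 727.62, Σxy = 328.23
nΣxy − ΣxΣy = 1969.38 − 1954.26 = 15.12
nΣx² − (Σx)² = 1106.1 − 1082.41 = 23.69; nΣy² − (Σy)² = 4365.72 − 3528.36 = 837.36
r = 15.12 / √(23.69 × 837.36) = 15.12 / 140.8441 ≈ 0.1074

0.1074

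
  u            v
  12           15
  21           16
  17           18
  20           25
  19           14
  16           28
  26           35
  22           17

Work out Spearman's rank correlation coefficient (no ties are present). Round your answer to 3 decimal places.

0.310

Rank u: 1, 6, 3, 5, 4, 2, 8, 7
Rank v: 2, 3, 5, 6, 1, 7, 8, 4
d = rank(u) − rank(v): -1, 3, -2, -1, 3, -5, 0, 3; Σd² = 58
ρ = 1 − 6Σd² / [n(n²−1)] = 1 − 6×58 / (8×63) = 1 − 348/504 ≈ 0.310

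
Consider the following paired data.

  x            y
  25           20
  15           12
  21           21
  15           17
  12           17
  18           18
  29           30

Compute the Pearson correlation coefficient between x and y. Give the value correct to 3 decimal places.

0.846

n = 7, Σx = 135, Σy = 135, Σx² = 2825, Σy² = 2787, Σxy = 2774
nΣxy − ΣxΣy = 19418 − 18225 = 1193
nΣx² − (Σx)² = 19775 − 18225 = 1550; nΣy² − (Σy)² = 19509 − 18225 = 1284
r = 1193 / √(1550 × 1284) = 1193 / 1410.7445 ≈ 0.846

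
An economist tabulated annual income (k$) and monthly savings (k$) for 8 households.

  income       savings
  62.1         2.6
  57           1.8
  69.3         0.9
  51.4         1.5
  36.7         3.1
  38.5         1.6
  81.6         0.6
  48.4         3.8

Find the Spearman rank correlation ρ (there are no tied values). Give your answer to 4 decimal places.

Rank income: 6, 5, 7, 4, 1, 2, 8, 3
Rank savings: 6, 5, 2, 3, 7, 4, 1, 8
d = rank(income) − rank(savings): 0, 0, 5, 1, -6, -2, 7, -5; Σd² = 140
ρ = 1 − 6Σd² / [n(n²−1)] = 1 − 6×140 / (8×63) = 1 − 840/504 ≈ -0.6667

-0.6667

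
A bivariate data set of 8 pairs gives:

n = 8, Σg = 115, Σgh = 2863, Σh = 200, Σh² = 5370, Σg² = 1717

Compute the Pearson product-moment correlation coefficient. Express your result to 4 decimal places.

r = (nΣgh − ΣgΣh) / √[(nΣg² − (Σg)²)(nΣh² − (Σh)²)]
Numerator: 8×2863 − 115×200 = -96
Denominator: √[(13736 − 13225)(42960 − 40000)] = √[511 × 2960] = 1229.8618
r = -96 / 1229.8618 ≈ -0.0781

-0.0781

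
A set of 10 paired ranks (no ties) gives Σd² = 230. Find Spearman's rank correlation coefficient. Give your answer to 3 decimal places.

-0.394

ρ = 1 − 6Σd² / [n(n²−1)] = 1 − 6×230 / (10×99)
  = 1 − 1380/990 = 1 − 1.3939 ≈ -0.394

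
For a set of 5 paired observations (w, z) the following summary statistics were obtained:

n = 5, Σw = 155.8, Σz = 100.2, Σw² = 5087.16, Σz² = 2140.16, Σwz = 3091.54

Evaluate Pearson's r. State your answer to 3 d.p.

-0.175

r = (nΣwz − ΣwΣz) / √[(nΣw² − (Σw)²)(nΣz² − (Σz)²)]
Numerator: 5×3091.54 − 155.8×100.2 = -153.46
Denominator: √[(25435.8 − 24273.64)(10700.8 − 10040.04)] = √[1162.16 × 660.76] = 876.3041
r = -153.46 / 876.3041 ≈ -0.175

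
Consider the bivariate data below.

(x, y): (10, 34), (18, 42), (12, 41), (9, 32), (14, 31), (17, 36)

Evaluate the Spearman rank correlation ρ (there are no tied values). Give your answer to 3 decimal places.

0.543

Rank x: 2, 6, 3, 1, 4, 5
Rank y: 3, 6, 5, 2, 1, 4
d = rank(x) − rank(y): -1, 0, -2, -1, 3, 1; Σd² = 16
ρ = 1 − 6Σd² / [n(n²−1)] = 1 − 6×16 / (6×35) = 1 − 96/210 ≈ 0.543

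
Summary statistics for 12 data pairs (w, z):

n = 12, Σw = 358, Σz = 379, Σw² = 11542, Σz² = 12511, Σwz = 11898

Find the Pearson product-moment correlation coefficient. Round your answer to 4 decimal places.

r = (nΣwz − ΣwΣz) / √[(nΣw² − (Σw)²)(nΣz² − (Σz)²)]
Numerator: 12×11898 − 358×379 = 7094
Denominator: √[(138504 − 128164)(150132 − 143641)] = √[10340 × 6491] = 8192.4929
r = 7094 / 8192.4929 ≈ 0.8659

0.8659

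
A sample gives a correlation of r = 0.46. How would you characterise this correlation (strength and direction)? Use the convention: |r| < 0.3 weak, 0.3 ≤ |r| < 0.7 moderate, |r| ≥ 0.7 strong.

r = 0.46 > 0 so the relationship is positive.
|r| = 0.46, which falls in the moderate range.

moderate positive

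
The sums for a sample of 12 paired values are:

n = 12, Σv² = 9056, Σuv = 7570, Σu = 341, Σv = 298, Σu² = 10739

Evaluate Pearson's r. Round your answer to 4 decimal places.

r = (nΣuv − ΣuΣv) / √[(nΣu² − (Σu)²)(nΣv² − (Σv)²)]
Numerator: 12×7570 − 341×298 = -10778
Denominator: √[(128868 − 116281)(108672 − 88804)] = √[12587 × 19868] = 15813.8710
r = -10778 / 15813.8710 ≈ -0.6816

-0.6816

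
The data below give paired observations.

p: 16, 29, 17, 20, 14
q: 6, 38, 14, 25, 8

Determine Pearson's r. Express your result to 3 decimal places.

n = 5, Σp = 96, Σq = 91, Σp² = 1982, Σq² = 2365, Σpq = 2048
nΣpq − ΣpΣq = 10240 − 8736 = 1504
nΣp² − (Σp)² = 9910 − 9216 = 694; nΣq² − (Σq)² = 11825 − 8281 = 3544
r = 1504 / √(694 × 3544) = 1504 / 1568.2908 ≈ 0.959

0.959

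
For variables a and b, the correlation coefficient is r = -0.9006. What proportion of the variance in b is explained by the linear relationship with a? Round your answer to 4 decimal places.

r² = (-0.9006)² = 0.8111

0.8111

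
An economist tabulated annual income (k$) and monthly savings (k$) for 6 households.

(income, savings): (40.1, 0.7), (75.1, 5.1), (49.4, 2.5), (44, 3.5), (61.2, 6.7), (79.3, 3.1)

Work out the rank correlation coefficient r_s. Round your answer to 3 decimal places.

0.486

Rank income: 1, 5, 3, 2, 4, 6
Rank savings: 1, 5, 2, 4, 6, 3
d = rank(income) − rank(savings): 0, 0, 1, -2, -2, 3; Σd² = 18
ρ = 1 − 6Σd² / [n(n²−1)] = 1 − 6×18 / (6×35) = 1 − 108/210 ≈ 0.486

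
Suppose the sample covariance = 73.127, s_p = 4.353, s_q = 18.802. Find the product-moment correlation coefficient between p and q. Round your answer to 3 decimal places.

0.893

r = Cov(p,q) / (s_p · s_q) = 73.127 / (4.353 × 18.802)
  = 73.127 / 81.8451 ≈ 0.893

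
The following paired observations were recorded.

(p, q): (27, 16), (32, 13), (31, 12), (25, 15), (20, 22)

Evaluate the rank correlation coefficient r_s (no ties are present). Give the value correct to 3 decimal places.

-0.800

Rank p: 3, 5, 4, 2, 1
Rank q: 4, 2, 1, 3, 5
d = rank(p) − rank(q): -1, 3, 3, -1, -4; Σd² = 36
ρ = 1 − 6Σd² / [n(n²−1)] = 1 − 6×36 / (5×24) = 1 − 216/120 ≈ -0.800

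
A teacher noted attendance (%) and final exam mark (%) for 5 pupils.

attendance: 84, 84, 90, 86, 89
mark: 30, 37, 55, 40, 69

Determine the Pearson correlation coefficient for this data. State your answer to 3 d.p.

0.882

n = 5, Σx = 433, Σy = 231, Σx² = 37529, Σy² = 11655, Σxy = 20159
nΣxy − ΣxΣy = 100795 − 100023 = 772
nΣx² − (Σx)² = 187645 − 187489 = 156; nΣy² − (Σy)² = 58275 − 53361 = 4914
r = 772 / √(156 × 4914) = 772 / 875.5478 ≈ 0.882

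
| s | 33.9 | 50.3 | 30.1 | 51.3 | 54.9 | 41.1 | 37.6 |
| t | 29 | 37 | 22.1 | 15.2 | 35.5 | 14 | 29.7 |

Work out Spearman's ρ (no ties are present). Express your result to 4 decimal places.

Rank s: 2, 5, 1, 6, 7, 4, 3
Rank t: 4, 7, 3, 2, 6, 1, 5
d = rank(s) − rank(t): -2, -2, -2, 4, 1, 3, -2; Σd² = 42
ρ = 1 − 6Σd² / [n(n²−1)] = 1 − 6×42 / (7×48) = 1 − 252/336 ≈ 0.2500

0.2500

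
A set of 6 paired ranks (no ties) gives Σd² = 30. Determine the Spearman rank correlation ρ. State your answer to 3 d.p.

ρ = 1 − 6Σd² / [n(n²−1)] = 1 − 6×30 / (6×35)
  = 1 − 180/210 = 1 − 0.8571 ≈ 0.143

0.143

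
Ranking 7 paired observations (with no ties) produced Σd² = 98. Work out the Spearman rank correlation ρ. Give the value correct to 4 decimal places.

-0.7500

ρ = 1 − 6Σd² / [n(n²−1)] = 1 − 6×98 / (7×48)
  = 1 − 588/336 = 1 − 1.75000 ≈ -0.7500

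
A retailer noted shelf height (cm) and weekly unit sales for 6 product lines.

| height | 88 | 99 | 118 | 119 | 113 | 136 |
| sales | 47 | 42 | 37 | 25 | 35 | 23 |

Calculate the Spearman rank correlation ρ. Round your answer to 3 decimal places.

Rank height: 1, 2, 4, 5, 3, 6
Rank sales: 6, 5, 4, 2, 3, 1
d = rank(height) − rank(sales): -5, -3, 0, 3, 0, 5; Σd² = 68
ρ = 1 − 6Σd² / [n(n²−1)] = 1 − 6×68 / (6×35) = 1 − 408/210 ≈ -0.943

-0.943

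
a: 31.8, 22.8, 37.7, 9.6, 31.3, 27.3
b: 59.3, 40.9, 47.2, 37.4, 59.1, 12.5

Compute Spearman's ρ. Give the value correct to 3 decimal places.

Rank a: 5, 2, 6, 1, 4, 3
Rank b: 6, 3, 4, 2, 5, 1
d = rank(a) − rank(b): -1, -1, 2, -1, -1, 2; Σd² = 12
ρ = 1 − 6Σd² / [n(n²−1)] = 1 − 6×12 / (6×35) = 1 − 72/210 ≈ 0.657

0.657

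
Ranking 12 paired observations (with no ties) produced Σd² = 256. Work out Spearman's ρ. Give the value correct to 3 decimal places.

ρ = 1 − 6Σd² / [n(n²−1)] = 1 − 6×256 / (12×143)
  = 1 − 1536/1716 = 1 − 0.8951 ≈ 0.105

0.105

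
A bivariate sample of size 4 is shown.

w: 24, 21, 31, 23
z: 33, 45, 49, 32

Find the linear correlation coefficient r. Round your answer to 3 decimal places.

0.509

n = 4, Σw = 99, Σz = 159, Σw² = 2507, Σz² = 6539, Σwz = 3992
nΣwz − ΣwΣz = 15968 − 15741 = 227
nΣw² − (Σw)² = 10028 − 9801 = 227; nΣz² − (Σz)² = 26156 − 25281 = 875
r = 227 / √(227 × 875) = 227 / 445.6736 ≈ 0.509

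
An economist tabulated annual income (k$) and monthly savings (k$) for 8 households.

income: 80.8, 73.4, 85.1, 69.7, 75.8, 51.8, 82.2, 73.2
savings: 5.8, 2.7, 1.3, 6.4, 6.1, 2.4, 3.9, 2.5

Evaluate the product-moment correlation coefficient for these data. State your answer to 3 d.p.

0.087

n = 8, Σx = 592, Σy = 31.1, Σx² = 44560.26, Σy² = 148.01, Σxy = 2313.81
nΣxy − ΣxΣy = 18510.48 − 18411.2 = 99.28
nΣx² − (Σx)² = 356482.08 − 350464 = 6018.08; nΣy² − (Σy)² = 1184.08 − 967.21 = 216.87
r = 99.28 / √(6018.08 × 216.87) = 99.28 / 1142.4277 ≈ 0.087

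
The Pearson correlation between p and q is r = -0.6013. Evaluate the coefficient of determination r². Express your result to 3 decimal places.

r² = (-0.6013)² = 0.362

0.362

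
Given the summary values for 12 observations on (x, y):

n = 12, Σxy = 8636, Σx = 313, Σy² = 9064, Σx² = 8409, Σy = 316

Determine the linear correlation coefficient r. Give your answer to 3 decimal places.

r = (nΣxy − ΣxΣy) / √[(nΣx² − (Σx)²)(nΣy² − (Σy)²)]
Numerator: 12×8636 − 313×316 = 4724
Denominator: √[(100908 − 97969)(108768 − 99856)] = √[2939 × 8912] = 5117.8480
r = 4724 / 5117.8480 ≈ 0.923

0.923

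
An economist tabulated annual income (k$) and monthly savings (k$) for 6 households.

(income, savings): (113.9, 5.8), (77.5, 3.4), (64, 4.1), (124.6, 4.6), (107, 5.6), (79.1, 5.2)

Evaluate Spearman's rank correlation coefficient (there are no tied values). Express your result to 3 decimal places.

Rank income: 5, 2, 1, 6, 4, 3
Rank savings: 6, 1, 2, 3, 5, 4
d = rank(income) − rank(savings): -1, 1, -1, 3, -1, -1; Σd² = 14
ρ = 1 − 6Σd² / [n(n²−1)] = 1 − 6×14 / (6×35) = 1 − 84/210 ≈ 0.600

0.600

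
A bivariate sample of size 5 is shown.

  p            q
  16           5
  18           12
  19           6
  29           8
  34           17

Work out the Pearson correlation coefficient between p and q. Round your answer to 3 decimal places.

0.687

n = 5, Σp = 116, Σq = 48, Σp² = 2938, Σq² = 558, Σpq = 1220
nΣpq − ΣpΣq = 6100 − 5568 = 532
nΣp² − (Σp)² = 14690 − 13456 = 1234; nΣq² − (Σq)² = 2790 − 2304 = 486
r = 532 / √(1234 × 486) = 532 / 774.4185 ≈ 0.687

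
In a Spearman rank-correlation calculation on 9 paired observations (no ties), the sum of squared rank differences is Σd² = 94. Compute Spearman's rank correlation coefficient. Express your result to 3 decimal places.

0.217

ρ = 1 − 6Σd² / [n(n²−1)] = 1 − 6×94 / (9×80)
  = 1 − 564/720 = 1 − 0.7833 ≈ 0.217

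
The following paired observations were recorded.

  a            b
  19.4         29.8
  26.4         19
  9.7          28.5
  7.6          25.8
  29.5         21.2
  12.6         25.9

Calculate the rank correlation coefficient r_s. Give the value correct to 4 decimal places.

Rank a: 4, 5, 2, 1, 6, 3
Rank b: 6, 1, 5, 3, 2, 4
d = rank(a) − rank(b): -2, 4, -3, -2, 4, -1; Σd² = 50
ρ = 1 − 6Σd² / [n(n²−1)] = 1 − 6×50 / (6×35) = 1 − 300/210 ≈ -0.4286

-0.4286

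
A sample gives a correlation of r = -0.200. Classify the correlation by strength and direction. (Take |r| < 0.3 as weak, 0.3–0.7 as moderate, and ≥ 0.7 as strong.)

weak negative

r = -0.200 < 0 so the relationship is negative.
|r| = 0.200, which falls in the weak range.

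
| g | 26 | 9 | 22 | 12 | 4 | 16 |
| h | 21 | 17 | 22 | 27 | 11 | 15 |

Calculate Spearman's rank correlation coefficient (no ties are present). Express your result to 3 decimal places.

Rank g: 6, 2, 5, 3, 1, 4
Rank h: 4, 3, 5, 6, 1, 2
d = rank(g) − rank(h): 2, -1, 0, -3, 0, 2; Σd² = 18
ρ = 1 − 6Σd² / [n(n²−1)] = 1 − 6×18 / (6×35) = 1 − 108/210 ≈ 0.486

0.486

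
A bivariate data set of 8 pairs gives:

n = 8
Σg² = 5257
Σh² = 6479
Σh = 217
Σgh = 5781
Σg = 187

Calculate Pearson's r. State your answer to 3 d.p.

r = (nΣgh − ΣgΣh) / √[(nΣg² − (Σg)²)(nΣh² − (Σh)²)]
Numerator: 8×5781 − 187×217 = 5669
Denominator: √[(42056 − 34969)(51832 − 47089)] = √[7087 × 4743] = 5797.7272
r = 5669 / 5797.7272 ≈ 0.978

0.978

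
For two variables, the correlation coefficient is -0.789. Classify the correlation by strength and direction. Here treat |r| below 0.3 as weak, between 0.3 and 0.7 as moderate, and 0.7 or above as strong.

r = -0.789 < 0 so the relationship is negative.
|r| = 0.789, which falls in the strong range.

strong negative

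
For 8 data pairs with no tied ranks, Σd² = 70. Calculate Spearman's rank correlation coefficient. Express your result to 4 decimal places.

ρ = 1 − 6Σd² / [n(n²−1)] = 1 − 6×70 / (8×63)
  = 1 − 420/504 = 1 − 0.83333 ≈ 0.1667

0.1667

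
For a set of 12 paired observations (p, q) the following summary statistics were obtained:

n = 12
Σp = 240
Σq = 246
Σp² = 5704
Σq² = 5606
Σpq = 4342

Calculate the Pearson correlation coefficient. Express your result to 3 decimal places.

r = (nΣpq − ΣpΣq) / √[(nΣp² − (Σp)²)(nΣq² − (Σq)²)]
Numerator: 12×4342 − 240×246 = -6936
Denominator: √[(68448 − 57600)(67272 − 60516)] = √[10848 × 6756] = 8560.9046
r = -6936 / 8560.9046 ≈ -0.810

-0.810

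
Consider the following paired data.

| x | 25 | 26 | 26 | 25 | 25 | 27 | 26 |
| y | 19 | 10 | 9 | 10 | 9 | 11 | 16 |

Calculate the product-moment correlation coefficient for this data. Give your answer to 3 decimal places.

n = 7, Σx = 180, Σy = 84, Σx² = 4632, Σy² = 1100, Σxy = 2157
nΣxy − ΣxΣy = 15099 − 15120 = -21
nΣx² − (Σx)² = 32424 − 32400 = 24; nΣy² − (Σy)² = 7700 − 7056 = 644
r = -21 / √(24 × 644) = -21 / 124.3222 ≈ -0.169

-0.169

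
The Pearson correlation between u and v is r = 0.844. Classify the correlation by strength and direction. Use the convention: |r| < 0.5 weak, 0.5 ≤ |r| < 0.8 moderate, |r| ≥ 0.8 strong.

r = 0.844 > 0 so the relationship is positive.
|r| = 0.844, which falls in the strong range.

strong positive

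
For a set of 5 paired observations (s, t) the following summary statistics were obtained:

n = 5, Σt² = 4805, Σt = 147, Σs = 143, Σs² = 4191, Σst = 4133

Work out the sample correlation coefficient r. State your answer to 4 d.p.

r = (nΣst − ΣsΣt) / √[(nΣs² − (Σs)²)(nΣt² − (Σt)²)]
Numerator: 5×4133 − 143×147 = -356
Denominator: √[(20955 − 20449)(24025 − 21609)] = √[506 × 2416] = 1105.6654
r = -356 / 1105.6654 ≈ -0.3220

-0.3220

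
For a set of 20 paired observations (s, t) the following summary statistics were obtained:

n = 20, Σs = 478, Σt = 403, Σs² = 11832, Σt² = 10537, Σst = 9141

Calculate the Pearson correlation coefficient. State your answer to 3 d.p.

-0.494

r = (nΣst − ΣsΣt) / √[(nΣs² − (Σs)²)(nΣt² − (Σt)²)]
Numerator: 20×9141 − 478×403 = -9814
Denominator: √[(236640 − 228484)(210740 − 162409)] = √[8156 × 48331] = 19854.1592
r = -9814 / 19854.1592 ≈ -0.494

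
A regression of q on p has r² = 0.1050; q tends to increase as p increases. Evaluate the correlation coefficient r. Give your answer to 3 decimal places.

0.324

|r| = √0.1050 = 0.324
The association is positive, so r = 0.324.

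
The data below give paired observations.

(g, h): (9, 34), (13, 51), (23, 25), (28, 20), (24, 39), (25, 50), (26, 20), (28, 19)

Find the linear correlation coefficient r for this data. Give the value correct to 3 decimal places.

-0.505

n = 8, Σg = 176, Σh = 258, Σg² = 4224, Σh² = 9564, Σgh = 5342
nΣgh − ΣgΣh = 42736 − 45408 = -2672
nΣg² − (Σg)² = 33792 − 30976 = 2816; nΣh² − (Σh)² = 76512 − 66564 = 9948
r = -2672 / √(2816 × 9948) = -2672 / 5292.7845 ≈ -0.505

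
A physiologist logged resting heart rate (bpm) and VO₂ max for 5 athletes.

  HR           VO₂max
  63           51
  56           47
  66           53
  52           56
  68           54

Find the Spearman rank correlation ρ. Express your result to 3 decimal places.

0.000

Rank HR: 3, 2, 4, 1, 5
Rank VO₂max: 2, 1, 3, 5, 4
d = rank(HR) − rank(VO₂max): 1, 1, 1, -4, 1; Σd² = 20
ρ = 1 − 6Σd² / [n(n²−1)] = 1 − 6×20 / (5×24) = 1 − 120/120 ≈ 0.000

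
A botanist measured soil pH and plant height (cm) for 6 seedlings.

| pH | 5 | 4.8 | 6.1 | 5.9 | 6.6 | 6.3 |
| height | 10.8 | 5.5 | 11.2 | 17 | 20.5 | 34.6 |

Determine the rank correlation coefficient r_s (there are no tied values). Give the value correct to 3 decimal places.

Rank pH: 2, 1, 4, 3, 6, 5
Rank height: 2, 1, 3, 4, 5, 6
d = rank(pH) − rank(height): 0, 0, 1, -1, 1, -1; Σd² = 4
ρ = 1 − 6Σd² / [n(n²−1)] = 1 − 6×4 / (6×35) = 1 − 24/210 ≈ 0.886

0.886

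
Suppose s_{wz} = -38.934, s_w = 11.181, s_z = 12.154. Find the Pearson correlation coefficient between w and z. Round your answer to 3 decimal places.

-0.287

r = Cov(w,z) / (s_w · s_z) = -38.934 / (11.181 × 12.154)
  = -38.934 / 135.8939 ≈ -0.287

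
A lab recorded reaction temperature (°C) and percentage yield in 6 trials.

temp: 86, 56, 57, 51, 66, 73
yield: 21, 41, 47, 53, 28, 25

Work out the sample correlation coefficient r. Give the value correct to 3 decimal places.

n = 6, Σx = 389, Σy = 215, Σx² = 26067, Σy² = 8549, Σxy = 13157
nΣxy − ΣxΣy = 78942 − 83635 = -4693
nΣx² − (Σx)² = 156402 − 151321 = 5081; nΣy² − (Σy)² = 51294 − 46225 = 5069
r = -4693 / √(5081 × 5069) = -4693 / 5074.9965 ≈ -0.925

-0.925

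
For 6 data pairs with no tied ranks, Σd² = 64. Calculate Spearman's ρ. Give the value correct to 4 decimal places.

-0.8286

ρ = 1 − 6Σd² / [n(n²−1)] = 1 − 6×64 / (6×35)
  = 1 − 384/210 = 1 − 1.82857 ≈ -0.8286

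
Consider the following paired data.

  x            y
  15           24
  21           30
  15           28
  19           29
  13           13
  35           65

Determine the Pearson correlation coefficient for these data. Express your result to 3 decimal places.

n = 6, Σx = 118, Σy = 189, Σx² = 2646, Σy² = 7495, Σxy = 4405
nΣxy − ΣxΣy = 26430 − 22302 = 4128
nΣx² − (Σx)² = 15876 − 13924 = 1952; nΣy² − (Σy)² = 44970 − 35721 = 9249
r = 4128 / √(1952 × 9249) = 4128 / 4249.0055 ≈ 0.972

0.972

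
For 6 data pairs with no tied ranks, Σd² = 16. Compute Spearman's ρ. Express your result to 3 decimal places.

0.543

ρ = 1 − 6Σd² / [n(n²−1)] = 1 − 6×16 / (6×35)
  = 1 − 96/210 = 1 − 0.4571 ≈ 0.543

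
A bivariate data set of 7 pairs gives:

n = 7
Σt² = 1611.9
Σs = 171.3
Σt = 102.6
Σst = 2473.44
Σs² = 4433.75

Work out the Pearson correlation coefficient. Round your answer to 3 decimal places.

r = (nΣst − ΣsΣt) / √[(nΣs² − (Σs)²)(nΣt² − (Σt)²)]
Numerator: 7×2473.44 − 171.3×102.6 = -261.3
Denominator: √[(31036.25 − 29343.69)(11283.3 − 10526.76)] = √[1692.56 × 756.54] = 1131.5871
r = -261.3 / 1131.5871 ≈ -0.231

-0.231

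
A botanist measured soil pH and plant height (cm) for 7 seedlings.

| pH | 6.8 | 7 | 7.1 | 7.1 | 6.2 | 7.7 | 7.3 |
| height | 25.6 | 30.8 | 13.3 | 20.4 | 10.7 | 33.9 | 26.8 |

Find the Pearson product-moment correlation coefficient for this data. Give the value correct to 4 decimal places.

0.7012

n = 7, Σx = 49.2, Σy = 161.5, Σx² = 347.08, Σy² = 4178.99, Σxy = 1151.96
nΣxy − ΣxΣy = 8063.72 − 7945.8 = 117.92
nΣx² − (Σx)² = 2429.56 − 2420.64 = 8.92; nΣy² − (Σy)² = 29252.93 − 26082.25 = 3170.68
r = 117.92 / √(8.92 × 3170.68) = 117.92 / 168.1739 ≈ 0.7012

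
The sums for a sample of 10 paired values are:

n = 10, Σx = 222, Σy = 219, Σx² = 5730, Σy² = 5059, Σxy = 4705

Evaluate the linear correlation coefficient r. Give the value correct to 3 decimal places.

r = (nΣxy − ΣxΣy) / √[(nΣx² − (Σx)²)(nΣy² − (Σy)²)]
Numerator: 10×4705 − 222×219 = -1568
Denominator: √[(57300 − 49284)(50590 − 47961)] = √[8016 × 2629] = 4590.6496
r = -1568 / 4590.6496 ≈ -0.342

-0.342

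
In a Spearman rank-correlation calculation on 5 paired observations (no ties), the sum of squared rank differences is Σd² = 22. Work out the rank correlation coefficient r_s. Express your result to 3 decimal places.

ρ = 1 − 6Σd² / [n(n²−1)] = 1 − 6×22 / (5×24)
  = 1 − 132/120 = 1 − 1.1000 ≈ -0.100

-0.100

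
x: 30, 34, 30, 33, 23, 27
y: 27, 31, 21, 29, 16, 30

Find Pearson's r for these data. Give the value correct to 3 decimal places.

0.719

n = 6, Σx = 177, Σy = 154, Σx² = 5303, Σy² = 4128, Σxy = 4629
nΣxy − ΣxΣy = 27774 − 27258 = 516
nΣx² − (Σx)² = 31818 − 31329 = 489; nΣy² − (Σy)² = 24768 − 23716 = 1052
r = 516 / √(489 × 1052) = 516 / 717.2364 ≈ 0.719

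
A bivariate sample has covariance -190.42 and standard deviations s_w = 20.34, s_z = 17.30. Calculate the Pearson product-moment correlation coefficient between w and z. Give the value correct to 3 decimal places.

-0.541

r = Cov(w,z) / (s_w · s_z) = -190.42 / (20.34 × 17.30)
  = -190.42 / 351.8820 ≈ -0.541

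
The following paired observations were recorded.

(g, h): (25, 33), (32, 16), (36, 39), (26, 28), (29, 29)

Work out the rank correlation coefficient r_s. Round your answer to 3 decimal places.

Rank g: 1, 4, 5, 2, 3
Rank h: 4, 1, 5, 2, 3
d = rank(g) − rank(h): -3, 3, 0, 0, 0; Σd² = 18
ρ = 1 − 6Σd² / [n(n²−1)] = 1 − 6×18 / (5×24) = 1 − 108/120 ≈ 0.100

0.100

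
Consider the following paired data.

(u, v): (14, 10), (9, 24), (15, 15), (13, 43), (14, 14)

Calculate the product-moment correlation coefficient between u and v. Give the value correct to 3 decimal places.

n = 5, Σu = 65, Σv = 106, Σu² = 867, Σv² = 2946, Σuv = 1336
nΣuv − ΣuΣv = 6680 − 6890 = -210
nΣu² − (Σu)² = 4335 − 4225 = 110; nΣv² − (Σv)² = 14730 − 11236 = 3494
r = -210 / √(110 × 3494) = -210 / 619.9516 ≈ -0.339

-0.339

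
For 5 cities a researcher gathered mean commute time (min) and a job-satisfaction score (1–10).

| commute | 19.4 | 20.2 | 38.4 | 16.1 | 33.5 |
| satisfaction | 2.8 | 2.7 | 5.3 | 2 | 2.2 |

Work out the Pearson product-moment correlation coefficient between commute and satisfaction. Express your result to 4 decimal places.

0.6814

n = 5, Σx = 127.6, Σy = 15, Σx² = 3640.42, Σy² = 52.06, Σxy = 418.28
nΣxy − ΣxΣy = 2091.4 − 1914 = 177.4
nΣx² − (Σx)² = 18202.1 − 16281.76 = 1920.34; nΣy² − (Σy)² = 260.3 − 225 = 35.3
r = 177.4 / √(1920.34 × 35.3) = 177.4 / 260.3613 ≈ 0.6814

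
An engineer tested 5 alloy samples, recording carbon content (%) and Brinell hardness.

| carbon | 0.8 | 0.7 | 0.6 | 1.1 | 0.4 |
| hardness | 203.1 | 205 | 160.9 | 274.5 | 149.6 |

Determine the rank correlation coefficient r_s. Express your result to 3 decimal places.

0.900

Rank carbon: 4, 3, 2, 5, 1
Rank hardness: 3, 4, 2, 5, 1
d = rank(carbon) − rank(hardness): 1, -1, 0, 0, 0; Σd² = 2
ρ = 1 − 6Σd² / [n(n²−1)] = 1 − 6×2 / (5×24) = 1 − 12/120 ≈ 0.900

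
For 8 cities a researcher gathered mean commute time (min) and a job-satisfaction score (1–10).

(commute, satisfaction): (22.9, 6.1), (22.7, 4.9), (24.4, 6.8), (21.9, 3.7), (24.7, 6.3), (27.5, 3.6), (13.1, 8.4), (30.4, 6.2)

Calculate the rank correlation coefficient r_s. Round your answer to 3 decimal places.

-0.167

Rank commute: 4, 3, 5, 2, 6, 7, 1, 8
Rank satisfaction: 4, 3, 7, 2, 6, 1, 8, 5
d = rank(commute) − rank(satisfaction): 0, 0, -2, 0, 0, 6, -7, 3; Σd² = 98
ρ = 1 − 6Σd² / [n(n²−1)] = 1 − 6×98 / (8×63) = 1 − 588/504 ≈ -0.167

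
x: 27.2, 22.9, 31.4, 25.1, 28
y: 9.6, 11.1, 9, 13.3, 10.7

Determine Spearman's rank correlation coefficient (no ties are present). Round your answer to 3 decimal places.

Rank x: 3, 1, 5, 2, 4
Rank y: 2, 4, 1, 5, 3
d = rank(x) − rank(y): 1, -3, 4, -3, 1; Σd² = 36
ρ = 1 − 6Σd² / [n(n²−1)] = 1 − 6×36 / (5×24) = 1 − 216/120 ≈ -0.800

-0.800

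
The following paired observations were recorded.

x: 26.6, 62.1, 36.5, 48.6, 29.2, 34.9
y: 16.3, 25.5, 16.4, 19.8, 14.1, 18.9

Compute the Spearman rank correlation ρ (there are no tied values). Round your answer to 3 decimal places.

0.886

Rank x: 1, 6, 4, 5, 2, 3
Rank y: 2, 6, 3, 5, 1, 4
d = rank(x) − rank(y): -1, 0, 1, 0, 1, -1; Σd² = 4
ρ = 1 − 6Σd² / [n(n²−1)] = 1 − 6×4 / (6×35) = 1 − 24/210 ≈ 0.886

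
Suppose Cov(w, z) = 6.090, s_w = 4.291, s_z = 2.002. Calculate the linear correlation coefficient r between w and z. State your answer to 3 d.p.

r = Cov(w,z) / (s_w · s_z) = 6.090 / (4.291 × 2.002)
  = 6.090 / 8.5906 ≈ 0.709

0.709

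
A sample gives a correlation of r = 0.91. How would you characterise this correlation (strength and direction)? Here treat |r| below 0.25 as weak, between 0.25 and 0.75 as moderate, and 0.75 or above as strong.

r = 0.91 > 0 so the relationship is positive.
|r| = 0.91, which falls in the strong range.

strong positive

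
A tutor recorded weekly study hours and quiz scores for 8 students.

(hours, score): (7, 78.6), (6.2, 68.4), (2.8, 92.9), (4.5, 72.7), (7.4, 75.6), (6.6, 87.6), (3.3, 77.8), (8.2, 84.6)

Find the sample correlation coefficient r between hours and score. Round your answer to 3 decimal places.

-0.178

n = 8, Σx = 46, Σy = 638.2, Σx² = 291.98, Σy² = 51371.34, Σxy = 3649.61
nΣxy − ΣxΣy = 29196.88 − 29357.2 = -160.32
nΣx² − (Σx)² = 2335.84 − 2116 = 219.84; nΣy² − (Σy)² = 410970.72 − 407299.24 = 3671.48
r = -160.32 / √(219.84 × 3671.48) = -160.32 / 898.4087 ≈ -0.178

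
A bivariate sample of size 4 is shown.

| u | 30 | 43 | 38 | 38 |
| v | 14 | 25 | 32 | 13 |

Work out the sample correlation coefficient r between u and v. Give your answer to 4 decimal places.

n = 4, Σu = 149, Σv = 84, Σu² = 5637, Σv² = 2014, Σuv = 3205
nΣuv − ΣuΣv = 12820 − 12516 = 304
nΣu² − (Σu)² = 22548 − 22201 = 347; nΣv² − (Σv)² = 8056 − 7056 = 1000
r = 304 / √(347 × 1000) = 304 / 589.0671 ≈ 0.5161

0.5161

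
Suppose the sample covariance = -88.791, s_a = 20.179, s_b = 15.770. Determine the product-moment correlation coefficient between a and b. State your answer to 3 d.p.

-0.279

r = Cov(a,b) / (s_a · s_b) = -88.791 / (20.179 × 15.770)
  = -88.791 / 318.2228 ≈ -0.279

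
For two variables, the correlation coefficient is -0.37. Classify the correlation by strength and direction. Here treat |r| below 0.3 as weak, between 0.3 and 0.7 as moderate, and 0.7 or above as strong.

r = -0.37 < 0 so the relationship is negative.
|r| = 0.37, which falls in the moderate range.

moderate negative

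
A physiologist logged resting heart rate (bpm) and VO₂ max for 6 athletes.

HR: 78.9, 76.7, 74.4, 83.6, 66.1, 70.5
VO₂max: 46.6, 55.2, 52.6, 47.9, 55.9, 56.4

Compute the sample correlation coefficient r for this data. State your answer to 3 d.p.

n = 6, Σx = 450.2, Σy = 314.6, Σx² = 33971.88, Σy² = 16585.54, Σxy = 23499.65
nΣxy − ΣxΣy = 140997.9 − 141632.92 = -635.02
nΣx² − (Σx)² = 203831.28 − 202680.04 = 1151.24; nΣy² − (Σy)² = 99513.24 − 98973.16 = 540.08
r = -635.02 / √(1151.24 × 540.08) = -635.02 / 788.5187 ≈ -0.805

-0.805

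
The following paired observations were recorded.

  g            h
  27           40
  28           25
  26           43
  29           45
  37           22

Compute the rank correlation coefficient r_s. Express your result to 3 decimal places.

Rank g: 2, 3, 1, 4, 5
Rank h: 3, 2, 4, 5, 1
d = rank(g) − rank(h): -1, 1, -3, -1, 4; Σd² = 28
ρ = 1 − 6Σd² / [n(n²−1)] = 1 − 6×28 / (5×24) = 1 − 168/120 ≈ -0.400

-0.400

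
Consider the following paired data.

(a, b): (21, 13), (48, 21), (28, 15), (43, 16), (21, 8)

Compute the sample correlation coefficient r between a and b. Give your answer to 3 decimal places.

0.867

n = 5, Σa = 161, Σb = 73, Σa² = 5819, Σb² = 1155, Σab = 2557
nΣab − ΣaΣb = 12785 − 11753 = 1032
nΣa² − (Σa)² = 29095 − 25921 = 3174; nΣb² − (Σb)² = 5775 − 5329 = 446
r = 1032 / √(3174 × 446) = 1032 / 1189.7916 ≈ 0.867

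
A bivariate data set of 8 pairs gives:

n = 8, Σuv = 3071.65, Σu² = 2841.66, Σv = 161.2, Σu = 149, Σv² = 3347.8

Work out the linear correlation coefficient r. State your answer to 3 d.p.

0.851

r = (nΣuv − ΣuΣv) / √[(nΣu² − (Σu)²)(nΣv² − (Σv)²)]
Numerator: 8×3071.65 − 149×161.2 = 554.4
Denominator: √[(22733.28 − 22201)(26782.4 − 25985.44)] = √[532.28 × 796.96] = 651.3109
r = 554.4 / 651.3109 ≈ 0.851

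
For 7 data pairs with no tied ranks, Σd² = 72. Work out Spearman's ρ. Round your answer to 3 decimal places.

-0.286

ρ = 1 − 6Σd² / [n(n²−1)] = 1 − 6×72 / (7×48)
  = 1 − 432/336 = 1 − 1.2857 ≈ -0.286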